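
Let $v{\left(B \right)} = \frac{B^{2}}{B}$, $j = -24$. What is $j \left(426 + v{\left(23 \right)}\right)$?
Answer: $-10776$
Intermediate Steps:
$v{\left(B \right)} = B$
$j \left(426 + v{\left(23 \right)}\right) = - 24 \left(426 + 23\right) = \left(-24\right) 449 = -10776$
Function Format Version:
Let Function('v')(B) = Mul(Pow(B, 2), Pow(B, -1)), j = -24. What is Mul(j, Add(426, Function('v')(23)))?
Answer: -10776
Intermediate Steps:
Function('v')(B) = B
Mul(j, Add(426, Function('v')(23))) = Mul(-24, Add(426, 23)) = Mul(-24, 449) = -10776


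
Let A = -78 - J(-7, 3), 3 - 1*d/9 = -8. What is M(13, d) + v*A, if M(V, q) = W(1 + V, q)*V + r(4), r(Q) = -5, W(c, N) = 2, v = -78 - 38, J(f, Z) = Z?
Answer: 9417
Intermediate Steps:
d = 99 (d = 27 - 9*(-8) = 27 + 72 = 99)
v = -116
M(V, q) = -5 + 2*V (M(V, q) = 2*V - 5 = -5 + 2*V)
A = -81 (A = -78 - 1*3 = -78 - 3 = -81)
M(13, d) + v*A = (-5 + 2*13) - 116*(-81) = (-5 + 26) + 9396 = 21 + 9396 = 9417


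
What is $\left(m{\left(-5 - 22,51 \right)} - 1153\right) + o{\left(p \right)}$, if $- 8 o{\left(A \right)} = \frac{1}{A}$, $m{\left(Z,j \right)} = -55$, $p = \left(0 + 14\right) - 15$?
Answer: $- \frac{9663}{8} \approx -1207.9$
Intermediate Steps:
$p = -1$ ($p = 14 - 15 = -1$)
$o{\left(A \right)} = - \frac{1}{8 A}$
$\left(m{\left(-5 - 22,51 \right)} - 1153\right) + o{\left(p \right)} = \left(-55 - 1153\right) - \frac{1}{8 \left(-1\right)} = -1208 - - \frac{1}{8} = -1208 + \frac{1}{8} = - \frac{9663}{8}$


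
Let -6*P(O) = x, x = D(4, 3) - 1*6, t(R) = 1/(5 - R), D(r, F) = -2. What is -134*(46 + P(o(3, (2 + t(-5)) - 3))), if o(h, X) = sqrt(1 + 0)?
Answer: -19028/3 ≈ -6342.7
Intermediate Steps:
x = -8 (x = -2 - 1*6 = -2 - 6 = -8)
o(h, X) = 1 (o(h, X) = sqrt(1) = 1)
P(O) = 4/3 (P(O) = -1/6*(-8) = 4/3)
-134*(46 + P(o(3, (2 + t(-5)) - 3))) = -134*(46 + 4/3) = -134*142/3 = -19028/3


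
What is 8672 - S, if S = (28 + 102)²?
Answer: -8228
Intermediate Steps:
S = 16900 (S = 130² = 16900)
8672 - S = 8672 - 1*16900 = 8672 - 16900 = -8228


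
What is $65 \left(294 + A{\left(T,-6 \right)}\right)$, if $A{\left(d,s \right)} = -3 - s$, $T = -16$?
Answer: $19305$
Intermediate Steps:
$65 \left(294 + A{\left(T,-6 \right)}\right) = 65 \left(294 - -3\right) = 65 \left(294 + \left(-3 + 6\right)\right) = 65 \left(294 + 3\right) = 65 \cdot 297 = 19305$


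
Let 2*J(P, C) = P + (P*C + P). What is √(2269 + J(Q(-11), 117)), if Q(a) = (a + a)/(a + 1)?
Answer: √239990/10 ≈ 48.989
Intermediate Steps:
Q(a) = 2*a/(1 + a) (Q(a) = (2*a)/(1 + a) = 2*a/(1 + a))
J(P, C) = P + C*P/2 (J(P, C) = (P + (P*C + P))/2 = (P + (C*P + P))/2 = (P + (P + C*P))/2 = (2*P + C*P)/2 = P + C*P/2)
√(2269 + J(Q(-11), 117)) = √(2269 + (2*(-11)/(1 - 11))*(2 + 117)/2) = √(2269 + (½)*(2*(-11)/(-10))*119) = √(2269 + (½)*(2*(-11)*(-⅒))*119) = √(2269 + (½)*(11/5)*119) = √(2269 + 1309/10) = √(23999/10) = √239990/10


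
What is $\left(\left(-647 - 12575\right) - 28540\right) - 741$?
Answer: $-42503$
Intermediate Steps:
$\left(\left(-647 - 12575\right) - 28540\right) - 741 = \left(-13222 - 28540\right) - 741 = -41762 - 741 = -42503$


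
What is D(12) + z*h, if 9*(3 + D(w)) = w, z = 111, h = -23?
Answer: -7664/3 ≈ -2554.7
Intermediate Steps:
D(w) = -3 + w/9
D(12) + z*h = (-3 + (⅑)*12) + 111*(-23) = (-3 + 4/3) - 2553 = -5/3 - 2553 = -7664/3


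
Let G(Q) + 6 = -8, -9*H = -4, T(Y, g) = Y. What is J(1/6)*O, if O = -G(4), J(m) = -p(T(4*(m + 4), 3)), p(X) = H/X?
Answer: -28/75 ≈ -0.37333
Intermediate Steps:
H = 4/9 (H = -⅑*(-4) = 4/9 ≈ 0.44444)
G(Q) = -14 (G(Q) = -6 - 8 = -14)
p(X) = 4/(9*X)
J(m) = -4/(9*(16 + 4*m)) (J(m) = -4/(9*(4*(m + 4))) = -4/(9*(4*(4 + m))) = -4/(9*(16 + 4*m)))
O = 14 (O = -1*(-14) = 14)
J(1/6)*O = -1/(36 + 9/6)*14 = -1/(36 + 9*(⅙))*14 = -1/(36 + 3/2)*14 = -1/75/2*14 = -1*2/75*14 = -2/75*14 = -28/75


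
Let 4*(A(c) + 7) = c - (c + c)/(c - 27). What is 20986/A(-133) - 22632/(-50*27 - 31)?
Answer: -1282803272/2567279 ≈ -499.67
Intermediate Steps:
A(c) = -7 + c/4 - c/(2*(-27 + c)) (A(c) = -7 + (c - (c + c)/(c - 27))/4 = -7 + (c - 2*c/(-27 + c))/4 = -7 + (c/4 - c/(2*(-27 + c))) = -7 + c/4 - c/(2*(-27 + c)))
20986/A(-133) - 22632/(-50*27 - 31) = 20986/(((756 + (-133)**2 - 57*(-133))/(4*(-27 - 133)))) - 22632/(-50*27 - 31) = 20986/(((1/4)*(756 + 17689 + 7581)/(-160))) - 22632/(-1350 - 31) = 20986/(((1/4)*(-1/160)*26026)) - 22632/(-1381) = 20986/(-13013/320) - 22632*(-1/1381) = 20986*(-320/13013) + 22632/1381 = -959360/1859 + 22632/1381 = -1282803272/2567279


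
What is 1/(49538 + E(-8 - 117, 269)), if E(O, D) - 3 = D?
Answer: 1/49810 ≈ 2.0076e-5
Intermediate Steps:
E(O, D) = 3 + D
1/(49538 + E(-8 - 117, 269)) = 1/(49538 + (3 + 269)) = 1/(49538 + 272) = 1/49810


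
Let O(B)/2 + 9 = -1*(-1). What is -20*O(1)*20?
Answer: 6400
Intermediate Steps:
O(B) = -16 (O(B) = -18 + 2*(-1*(-1)) = -18 + 2*1 = -18 + 2 = -16)
-20*O(1)*20 = -20*(-16)*20 = 320*20 = 6400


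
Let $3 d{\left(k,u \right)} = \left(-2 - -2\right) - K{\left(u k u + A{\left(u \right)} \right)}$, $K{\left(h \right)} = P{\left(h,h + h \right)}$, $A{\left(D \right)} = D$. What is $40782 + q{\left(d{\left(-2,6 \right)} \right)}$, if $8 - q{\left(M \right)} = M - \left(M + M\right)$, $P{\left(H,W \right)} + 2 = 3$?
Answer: $\frac{122369}{3} \approx 40790.0$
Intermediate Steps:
$P{\left(H,W \right)} = 1$ ($P{\left(H,W \right)} = -2 + 3 = 1$)
$K{\left(h \right)} = 1$
$d{\left(k,u \right)} = - \frac{1}{3}$ ($d{\left(k,u \right)} = \frac{\left(-2 - -2\right) - 1}{3} = \frac{\left(-2 + 2\right) - 1}{3} = \frac{0 - 1}{3} = \frac{1}{3} \left(-1\right) = - \frac{1}{3}$)
$q{\left(M \right)} = 8 + M$ ($q{\left(M \right)} = 8 - \left(M - \left(M + M\right)\right) = 8 - \left(M - 2 M\right) = 8 - - M = 8 + M$)
$40782 + q{\left(d{\left(-2,6 \right)} \right)} = 40782 + \left(8 - \frac{1}{3}\right) = 40782 + \frac{23}{3} = \frac{122369}{3}$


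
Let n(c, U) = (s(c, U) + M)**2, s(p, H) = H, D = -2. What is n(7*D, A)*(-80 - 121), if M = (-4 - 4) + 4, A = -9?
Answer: -33969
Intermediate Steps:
M = -4 (M = -8 + 4 = -4)
n(c, U) = (-4 + U)**2 (n(c, U) = (U - 4)**2 = (-4 + U)**2)
n(7*D, A)*(-80 - 121) = (-4 - 9)**2*(-80 - 121) = (-13)**2*(-201) = 169*(-201) = -33969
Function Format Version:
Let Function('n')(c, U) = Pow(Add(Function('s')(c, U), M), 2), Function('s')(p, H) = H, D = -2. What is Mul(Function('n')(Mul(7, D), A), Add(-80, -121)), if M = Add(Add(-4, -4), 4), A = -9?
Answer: -33969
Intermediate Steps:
M = -4 (M = Add(-8, 4) = -4)
Function('n')(c, U) = Pow(Add(-4, U), 2) (Function('n')(c, U) = Pow(Add(U, -4), 2) = Pow(Add(-4, U), 2))
Mul(Function('n')(Mul(7, D), A), Add(-80, -121)) = Mul(Pow(Add(-4, -9), 2), Add(-80, -121)) = Mul(Pow(-13, 2), -201) = Mul(169, -201) = -33969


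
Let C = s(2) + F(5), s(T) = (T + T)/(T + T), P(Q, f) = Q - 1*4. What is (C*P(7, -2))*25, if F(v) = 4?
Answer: 375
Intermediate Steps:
P(Q, f) = -4 + Q (P(Q, f) = Q - 4 = -4 + Q)
s(T) = 1 (s(T) = (2*T)/((2*T)) = (2*T)*(1/(2*T)) = 1)
C = 5 (C = 1 + 4 = 5)
(C*P(7, -2))*25 = (5*(-4 + 7))*25 = (5*3)*25 = 15*25 = 375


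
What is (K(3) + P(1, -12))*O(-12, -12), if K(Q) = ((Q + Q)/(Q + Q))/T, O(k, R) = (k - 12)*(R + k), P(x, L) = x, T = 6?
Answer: 672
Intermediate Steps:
O(k, R) = (-12 + k)*(R + k)
K(Q) = ⅙ (K(Q) = ((Q + Q)/(Q + Q))/6 = ((2*Q)/((2*Q)))*(⅙) = ((2*Q)*(1/(2*Q)))*(⅙) = 1*(⅙) = ⅙)
(K(3) + P(1, -12))*O(-12, -12) = (⅙ + 1)*((-12)² - 12*(-12) - 12*(-12) - 12*(-12)) = 7*(144 + 144 + 144 + 144)/6 = (7/6)*576 = 672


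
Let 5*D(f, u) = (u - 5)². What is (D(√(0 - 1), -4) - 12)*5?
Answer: 21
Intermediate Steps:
D(f, u) = (-5 + u)²/5 (D(f, u) = (u - 5)²/5 = (-5 + u)²/5)
(D(√(0 - 1), -4) - 12)*5 = ((-5 - 4)²/5 - 12)*5 = ((⅕)*(-9)² - 12)*5 = ((⅕)*81 - 12)*5 = (81/5 - 12)*5 = (21/5)*5 = 21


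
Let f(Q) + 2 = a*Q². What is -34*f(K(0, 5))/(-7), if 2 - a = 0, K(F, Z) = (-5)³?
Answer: 151776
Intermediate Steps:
K(F, Z) = -125
a = 2 (a = 2 - 1*0 = 2 + 0 = 2)
f(Q) = -2 + 2*Q²
-34*f(K(0, 5))/(-7) = -34*(-2 + 2*(-125)²)/(-7) = -34*(-2 + 2*15625)*(-1)/7 = -34*(-2 + 31250)*(-1)/7 = -1062432*(-1)/7 = -34*(-4464) = 151776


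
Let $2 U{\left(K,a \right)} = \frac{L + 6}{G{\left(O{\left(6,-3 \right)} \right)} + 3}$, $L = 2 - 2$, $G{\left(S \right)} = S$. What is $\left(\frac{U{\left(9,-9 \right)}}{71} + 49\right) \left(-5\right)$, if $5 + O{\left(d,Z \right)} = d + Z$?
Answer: $- \frac{17410}{71} \approx -245.21$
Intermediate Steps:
$O{\left(d,Z \right)} = -5 + Z + d$ ($O{\left(d,Z \right)} = -5 + \left(d + Z\right) = -5 + \left(Z + d\right) = -5 + Z + d$)
$L = 0$ ($L = 2 - 2 = 0$)
$U{\left(K,a \right)} = 3$ ($U{\left(K,a \right)} = \frac{\left(0 + 6\right) \frac{1}{\left(-5 - 3 + 6\right) + 3}}{2} = \frac{6 \frac{1}{-2 + 3}}{2} = \frac{6 \cdot 1^{-1}}{2} = \frac{6 \cdot 1}{2} = \frac{1}{2} \cdot 6 = 3$)
$\left(\frac{U{\left(9,-9 \right)}}{71} + 49\right) \left(-5\right) = \left(\frac{3}{71} + 49\right) \left(-5\right) = \frac{3482}{71} \left(-5\right) = - \frac{17410}{71}$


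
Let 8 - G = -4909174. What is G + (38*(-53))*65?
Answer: 4778272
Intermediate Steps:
G = 4909182 (G = 8 - 1*(-4909174) = 8 + 4909174 = 4909182)
G + (38*(-53))*65 = 4909182 + (38*(-53))*65 = 4909182 - 2014*65 = 4909182 - 130910 = 4778272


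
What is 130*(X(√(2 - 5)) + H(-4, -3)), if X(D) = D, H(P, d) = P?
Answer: -520 + 130*I*√3 ≈ -520.0 + 225.17*I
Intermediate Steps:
130*(X(√(2 - 5)) + H(-4, -3)) = 130*(√(2 - 5) - 4) = 130*(√(-3) - 4) = 130*(I*√3 - 4) = 130*(-4 + I*√3) = -520 + 130*I*√3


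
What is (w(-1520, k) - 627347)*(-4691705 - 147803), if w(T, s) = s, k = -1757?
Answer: 3044553840832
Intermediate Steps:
(w(-1520, k) - 627347)*(-4691705 - 147803) = (-1757 - 627347)*(-4691705 - 147803) = -629104*(-4839508) = 3044553840832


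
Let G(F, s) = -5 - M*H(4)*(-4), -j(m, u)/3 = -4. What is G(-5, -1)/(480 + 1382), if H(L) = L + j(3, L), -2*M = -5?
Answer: 155/1862 ≈ 0.083244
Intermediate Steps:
M = 5/2 (M = -1/2*(-5) = 5/2 ≈ 2.5000)
j(m, u) = 12 (j(m, u) = -3*(-4) = 12)
H(L) = 12 + L (H(L) = L + 12 = 12 + L)
G(F, s) = 155 (G(F, s) = -5 - 5*(12 + 4)/2*(-4) = -5 - (5/2)*16*(-4) = -5 - 40*(-4) = -5 - 1*(-160) = -5 + 160 = 155)
G(-5, -1)/(480 + 1382) = 155/(480 + 1382) = 155/1862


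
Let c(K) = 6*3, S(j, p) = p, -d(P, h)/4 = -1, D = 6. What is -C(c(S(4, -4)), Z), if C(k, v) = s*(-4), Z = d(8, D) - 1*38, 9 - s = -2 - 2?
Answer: 52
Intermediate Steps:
d(P, h) = 4 (d(P, h) = -4*(-1) = 4)
s = 13 (s = 9 - (-2 - 2) = 9 - 1*(-4) = 9 + 4 = 13)
c(K) = 18
Z = -34 (Z = 4 - 1*38 = 4 - 38 = -34)
C(k, v) = -52 (C(k, v) = 13*(-4) = -52)
-C(c(S(4, -4)), Z) = -1*(-52) = 52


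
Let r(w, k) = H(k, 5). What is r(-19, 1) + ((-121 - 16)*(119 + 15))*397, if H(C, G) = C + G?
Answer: -7288120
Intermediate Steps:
r(w, k) = 5 + k (r(w, k) = k + 5 = 5 + k)
r(-19, 1) + ((-121 - 16)*(119 + 15))*397 = (5 + 1) + ((-121 - 16)*(119 + 15))*397 = 6 - 137*134*397 = 6 - 18358*397 = 6 - 7288126 = -7288120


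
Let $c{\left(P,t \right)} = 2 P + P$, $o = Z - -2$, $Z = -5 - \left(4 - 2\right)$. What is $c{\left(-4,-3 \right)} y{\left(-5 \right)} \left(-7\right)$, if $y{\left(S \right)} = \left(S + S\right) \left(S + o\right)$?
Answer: $8400$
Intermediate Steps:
$Z = -7$ ($Z = -5 - 2 = -7$)
$o = -5$ ($o = -7 - -2 = -7 + 2 = -5$)
$c{\left(P,t \right)} = 3 P$
$y{\left(S \right)} = 2 S \left(-5 + S\right)$ ($y{\left(S \right)} = \left(S + S\right) \left(S - 5\right) = 2 S \left(-5 + S\right)$)
$c{\left(-4,-3 \right)} y{\left(-5 \right)} \left(-7\right) = 3 \left(-4\right) 2 \left(-5\right) \left(-5 - 5\right) \left(-7\right) = - 12 \cdot 2 \left(-5\right) \left(-10\right) \left(-7\right) = \left(-12\right) 100 \left(-7\right) = \left(-1200\right) \left(-7\right) = 8400$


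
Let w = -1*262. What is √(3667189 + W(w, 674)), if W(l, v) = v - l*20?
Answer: √3673103 ≈ 1916.5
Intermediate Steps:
w = -262
W(l, v) = v - 20*l
√(3667189 + W(w, 674)) = √(3667189 + (674 - 20*(-262))) = √(3667189 + (674 + 5240)) = √(3667189 + 5914) = √3673103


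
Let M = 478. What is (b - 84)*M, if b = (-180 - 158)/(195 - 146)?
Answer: -2129012/49 ≈ -43449.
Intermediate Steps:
b = -338/49 ≈ -6.8980
(b - 84)*M = (-338/49 - 84)*478 = -4454/49*478 = -2129012/49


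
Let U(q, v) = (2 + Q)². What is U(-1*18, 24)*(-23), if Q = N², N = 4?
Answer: -7452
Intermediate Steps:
Q = 16 (Q = 4² = 16)
U(q, v) = 324 (U(q, v) = (2 + 16)² = 18² = 324)
U(-1*18, 24)*(-23) = 324*(-23) = -7452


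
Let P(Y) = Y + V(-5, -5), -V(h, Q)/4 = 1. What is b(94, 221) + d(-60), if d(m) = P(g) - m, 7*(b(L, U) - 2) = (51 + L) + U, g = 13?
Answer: 863/7 ≈ 123.29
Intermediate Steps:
b(L, U) = 65/7 + L/7 + U/7 (b(L, U) = 2 + ((51 + L) + U)/7 = 2 + (51 + L + U)/7 = 2 + (51/7 + L/7 + U/7) = 65/7 + L/7 + U/7)
V(h, Q) = -4 (V(h, Q) = -4*1 = -4)
P(Y) = -4 + Y (P(Y) = Y - 4 = -4 + Y)
d(m) = 9 - m (d(m) = (-4 + 13) - m = 9 - m)
b(94, 221) + d(-60) = (65/7 + (⅐)*94 + (⅐)*221) + (9 - 1*(-60)) = (65/7 + 94/7 + 221/7) + (9 + 60) = 380/7 + 69 = 863/7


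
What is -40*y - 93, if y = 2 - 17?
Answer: 507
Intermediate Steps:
y = -15
-40*y - 93 = -40*(-15) - 93 = 600 - 93 = 507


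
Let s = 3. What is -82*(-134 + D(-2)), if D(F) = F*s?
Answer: 11480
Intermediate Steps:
D(F) = 3*F (D(F) = F*3 = 3*F)
-82*(-134 + D(-2)) = -82*(-134 + 3*(-2)) = -82*(-134 - 6) = -82*(-140) = 11480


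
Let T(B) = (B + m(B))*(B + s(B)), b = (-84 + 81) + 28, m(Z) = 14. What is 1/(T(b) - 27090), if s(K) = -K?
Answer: -1/27090 ≈ -3.6914e-5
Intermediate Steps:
b = 25 (b = -3 + 28 = 25)
T(B) = 0 (T(B) = (B + 14)*(B - B) = (14 + B)*0 = 0)
1/(T(b) - 27090) = 1/(0 - 27090) = 1/(-27090) = -1/27090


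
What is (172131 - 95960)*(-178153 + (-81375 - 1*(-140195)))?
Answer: -9089713943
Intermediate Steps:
(172131 - 95960)*(-178153 + (-81375 - 1*(-140195))) = 76171*(-178153 + (-81375 + 140195)) = 76171*(-178153 + 58820) = 76171*(-119333) = -9089713943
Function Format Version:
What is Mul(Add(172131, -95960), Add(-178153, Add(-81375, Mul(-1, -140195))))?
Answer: -9089713943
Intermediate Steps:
Mul(Add(172131, -95960), Add(-178153, Add(-81375, Mul(-1, -140195)))) = Mul(76171, Add(-178153, Add(-81375, 140195))) = Mul(76171, Add(-178153, 58820)) = Mul(76171, -119333) = -9089713943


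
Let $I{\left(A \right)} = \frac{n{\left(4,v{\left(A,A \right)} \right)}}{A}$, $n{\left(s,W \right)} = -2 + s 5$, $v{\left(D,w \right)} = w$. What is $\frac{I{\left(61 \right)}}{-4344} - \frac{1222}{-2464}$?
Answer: $\frac{6745127}{13602512} \approx 0.49587$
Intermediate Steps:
$n{\left(s,W \right)} = -2 + 5 s$
$I{\left(A \right)} = \frac{18}{A}$ ($I{\left(A \right)} = \frac{-2 + 5 \cdot 4}{A} = \frac{-2 + 20}{A} = \frac{18}{A}$)
$\frac{I{\left(61 \right)}}{-4344} - \frac{1222}{-2464} = \frac{18 \cdot \frac{1}{61}}{-4344} - \frac{1222}{-2464} = 18 \cdot \frac{1}{61} \left(- \frac{1}{4344}\right) - - \frac{611}{1232} = \frac{18}{61} \left(- \frac{1}{4344}\right) + \frac{611}{1232} = - \frac{3}{44164} + \frac{611}{1232} = \frac{6745127}{13602512}$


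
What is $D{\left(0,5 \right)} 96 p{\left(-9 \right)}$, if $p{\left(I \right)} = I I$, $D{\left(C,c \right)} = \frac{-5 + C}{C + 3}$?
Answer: $-12960$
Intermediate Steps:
$D{\left(C,c \right)} = \frac{-5 + C}{3 + C}$
$p{\left(I \right)} = I^{2}$
$D{\left(0,5 \right)} 96 p{\left(-9 \right)} = \frac{-5 + 0}{3 + 0} \cdot 96 \left(-9\right)^{2} = \frac{1}{3} \left(-5\right) 96 \cdot 81 = \left(- \frac{5}{3}\right) 96 \cdot 81 = \left(-160\right) 81 = -12960$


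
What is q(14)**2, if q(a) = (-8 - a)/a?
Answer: 121/49 ≈ 2.4694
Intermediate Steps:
q(a) = (-8 - a)/a
q(14)**2 = ((-8 - 1*14)/14)**2 = ((-8 - 14)/14)**2 = ((1/14)*(-22))**2 = (-11/7)**2 = 121/49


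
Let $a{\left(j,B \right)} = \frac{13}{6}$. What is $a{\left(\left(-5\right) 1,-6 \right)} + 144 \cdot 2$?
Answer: $\frac{1741}{6} \approx 290.17$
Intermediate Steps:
$a{\left(j,B \right)} = \frac{13}{6}$ ($a{\left(j,B \right)} = 13 \cdot \frac{1}{6} = \frac{13}{6}$)
$a{\left(\left(-5\right) 1,-6 \right)} + 144 \cdot 2 = \frac{13}{6} + 144 \cdot 2 = \frac{13}{6} + 288 = \frac{1741}{6}$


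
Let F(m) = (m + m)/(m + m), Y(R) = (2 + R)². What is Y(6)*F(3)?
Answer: 64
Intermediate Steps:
F(m) = 1 (F(m) = (2*m)/((2*m)) = (2*m)*(1/(2*m)) = 1)
Y(6)*F(3) = (2 + 6)²*1 = 8²*1 = 64*1 = 64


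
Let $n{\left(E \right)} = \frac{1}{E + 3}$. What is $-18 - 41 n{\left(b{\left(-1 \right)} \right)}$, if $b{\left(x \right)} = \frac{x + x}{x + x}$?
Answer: $- \frac{113}{4} \approx -28.25$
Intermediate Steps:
$b{\left(x \right)} = 1$ ($b{\left(x \right)} = \frac{2 x}{2 x} = 2 x \frac{1}{2 x} = 1$)
$n{\left(E \right)} = \frac{1}{3 + E}$
$-18 - 41 n{\left(b{\left(-1 \right)} \right)} = -18 - \frac{41}{3 + 1} = -18 - \frac{41}{4} = - \frac{113}{4}$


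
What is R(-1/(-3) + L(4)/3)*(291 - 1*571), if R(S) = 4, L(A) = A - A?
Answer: -1120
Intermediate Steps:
L(A) = 0
R(-1/(-3) + L(4)/3)*(291 - 1*571) = 4*(291 - 1*571) = 4*(291 - 571) = 4*(-280) = -1120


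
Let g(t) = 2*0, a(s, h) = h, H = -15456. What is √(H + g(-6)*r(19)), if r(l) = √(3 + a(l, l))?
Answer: 4*I*√966 ≈ 124.32*I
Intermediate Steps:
g(t) = 0
r(l) = √(3 + l)
√(H + g(-6)*r(19)) = √(-15456 + 0*√(3 + 19)) = √(-15456 + 0*√22) = √(-15456 + 0) = √(-15456) = 4*I*√966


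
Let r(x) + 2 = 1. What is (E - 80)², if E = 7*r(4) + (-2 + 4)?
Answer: 7225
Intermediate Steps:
r(x) = -1 (r(x) = -2 + 1 = -1)
E = -5 (E = 7*(-1) + (-2 + 4) = -7 + 2 = -5)
(E - 80)² = (-5 - 80)² = (-85)² = 7225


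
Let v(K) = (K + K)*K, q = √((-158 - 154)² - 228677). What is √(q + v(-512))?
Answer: √(524288 + I*√131333) ≈ 724.08 + 0.25*I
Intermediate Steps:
q = I*√131333 (q = √((-312)² - 228677) = √(97344 - 228677) = √(-131333) = I*√131333 ≈ 362.4*I)
v(K) = 2*K² (v(K) = (2*K)*K = 2*K²)
√(q + v(-512)) = √(I*√131333 + 2*(-512)²) = √(I*√131333 + 2*262144) = √(I*√131333 + 524288) = √(524288 + I*√131333)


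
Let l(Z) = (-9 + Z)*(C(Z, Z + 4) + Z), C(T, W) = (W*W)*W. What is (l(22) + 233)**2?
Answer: 52444206049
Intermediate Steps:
C(T, W) = W**3 (C(T, W) = W**2*W = W**3)
l(Z) = (-9 + Z)*(Z + (4 + Z)**3) (l(Z) = (-9 + Z)*((Z + 4)**3 + Z) = (-9 + Z)*((4 + Z)**3 + Z) = (-9 + Z)*(Z + (4 + Z)**3))
(l(22) + 233)**2 = ((-576 + 22**4 - 377*22 - 59*22**2 + 3*22**3) + 233)**2 = ((-576 + 234256 - 8294 - 59*484 + 3*10648) + 233)**2 = ((-576 + 234256 - 8294 - 28556 + 31944) + 233)**2 = (228774 + 233)**2 = 229007**2 = 52444206049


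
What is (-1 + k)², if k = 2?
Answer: 1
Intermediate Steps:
(-1 + k)² = (-1 + 2)² = 1² = 1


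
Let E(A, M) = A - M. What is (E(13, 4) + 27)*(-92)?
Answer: -3312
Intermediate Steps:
(E(13, 4) + 27)*(-92) = ((13 - 1*4) + 27)*(-92) = ((13 - 4) + 27)*(-92) = (9 + 27)*(-92) = 36*(-92) = -3312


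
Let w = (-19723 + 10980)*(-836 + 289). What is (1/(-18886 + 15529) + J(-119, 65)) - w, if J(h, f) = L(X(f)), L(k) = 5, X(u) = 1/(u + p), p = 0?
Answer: -16054570513/3357 ≈ -4.7824e+6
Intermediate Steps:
X(u) = 1/u (X(u) = 1/(u + 0) = 1/u)
J(h, f) = 5
w = 4782421 (w = -8743*(-547) = 4782421)
(1/(-18886 + 15529) + J(-119, 65)) - w = (1/(-18886 + 15529) + 5) - 1*4782421 = (1/(-3357) + 5) - 4782421 = (-1/3357 + 5) - 4782421 = 16784/3357 - 4782421 = -16054570513/3357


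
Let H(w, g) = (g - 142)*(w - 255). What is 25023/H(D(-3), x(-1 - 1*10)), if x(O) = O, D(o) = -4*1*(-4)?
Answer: 8341/12189 ≈ 0.68431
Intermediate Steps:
D(o) = 16 (D(o) = -4*(-4) = 16)
H(w, g) = (-255 + w)*(-142 + g) (H(w, g) = (-142 + g)*(-255 + w) = (-255 + w)*(-142 + g))
25023/H(D(-3), x(-1 - 1*10)) = 25023/(36210 - 255*(-1 - 1*10) - 142*16 + (-1 - 1*10)*16) = 25023/(36210 - 255*(-1 - 10) - 2272 + (-1 - 10)*16) = 25023/(36210 - 255*(-11) - 2272 - 11*16) = 25023/(36210 + 2805 - 2272 - 176) = 25023/36567 = 25023*(1/36567) = 8341/12189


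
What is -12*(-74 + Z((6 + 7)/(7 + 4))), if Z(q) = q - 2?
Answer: 9876/11 ≈ 897.82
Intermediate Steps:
Z(q) = -2 + q
-12*(-74 + Z((6 + 7)/(7 + 4))) = -12*(-74 + (-2 + (6 + 7)/(7 + 4))) = -12*(-74 + (-2 + 13/11)) = -12*(-74 - 9/11) = -12*(-823/11) = 9876/11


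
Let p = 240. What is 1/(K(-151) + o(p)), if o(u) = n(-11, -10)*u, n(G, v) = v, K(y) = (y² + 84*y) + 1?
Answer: 1/7718 ≈ 0.00012957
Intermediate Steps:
K(y) = 1 + y² + 84*y
o(u) = -10*u
1/(K(-151) + o(p)) = 1/((1 + (-151)² + 84*(-151)) - 10*240) = 1/((1 + 22801 - 12684) - 2400) = 1/(10118 - 2400) = 1/7718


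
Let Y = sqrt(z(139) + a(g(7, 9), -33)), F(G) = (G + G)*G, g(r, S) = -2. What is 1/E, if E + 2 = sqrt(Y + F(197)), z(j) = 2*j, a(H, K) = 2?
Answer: -1/(2 - sqrt(77618 + 2*sqrt(70))) ≈ 0.0036149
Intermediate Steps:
F(G) = 2*G**2 (F(G) = (2*G)*G = 2*G**2)
Y = 2*sqrt(70) (Y = sqrt(2*139 + 2) = sqrt(278 + 2) = sqrt(280) = 2*sqrt(70) ≈ 16.733)
E = -2 + sqrt(77618 + 2*sqrt(70)) (E = -2 + sqrt(2*sqrt(70) + 2*197**2) = -2 + sqrt(2*sqrt(70) + 2*38809) = -2 + sqrt(2*sqrt(70) + 77618) = -2 + sqrt(77618 + 2*sqrt(70)) ≈ 276.63)
1/E = 1/(-2 + sqrt(77618 + 2*sqrt(70)))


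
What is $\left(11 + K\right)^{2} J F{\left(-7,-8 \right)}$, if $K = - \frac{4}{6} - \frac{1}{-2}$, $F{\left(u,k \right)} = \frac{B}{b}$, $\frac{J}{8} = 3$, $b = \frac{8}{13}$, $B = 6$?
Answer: $\frac{54925}{2} \approx 27463.0$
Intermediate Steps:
$b = \frac{8}{13}$ ($b = 8 \cdot \frac{1}{13} = \frac{8}{13} \approx 0.61539$)
$J = 24$ ($J = 8 \cdot 3 = 24$)
$F{\left(u,k \right)} = \frac{39}{4}$ ($F{\left(u,k \right)} = \frac{6}{\frac{8}{13}} = 6 \cdot \frac{13}{8} = \frac{39}{4}$)
$K = - \frac{1}{6}$ ($K = \left(-4\right) \frac{1}{6} - - \frac{1}{2} = - \frac{2}{3} + \frac{1}{2} = - \frac{1}{6} \approx -0.16667$)
$\left(11 + K\right)^{2} J F{\left(-7,-8 \right)} = \left(11 - \frac{1}{6}\right)^{2} \cdot 24 \cdot \frac{39}{4} = \left(\frac{65}{6}\right)^{2} \cdot 234 = \frac{4225}{36} \cdot 234 = \frac{54925}{2}$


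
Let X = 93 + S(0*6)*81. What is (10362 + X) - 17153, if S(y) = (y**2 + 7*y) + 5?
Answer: -6293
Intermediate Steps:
S(y) = 5 + y**2 + 7*y
X = 498 (X = 93 + (5 + (0*6)**2 + 7*(0*6))*81 = 93 + (5 + 0**2 + 7*0)*81 = 93 + (5 + 0 + 0)*81 = 93 + 5*81 = 93 + 405 = 498)
(10362 + X) - 17153 = (10362 + 498) - 17153 = 10860 - 17153 = -6293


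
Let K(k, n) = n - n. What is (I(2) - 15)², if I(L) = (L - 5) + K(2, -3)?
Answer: 324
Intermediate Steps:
K(k, n) = 0
I(L) = -5 + L (I(L) = (L - 5) + 0 = (-5 + L) + 0 = -5 + L)
(I(2) - 15)² = ((-5 + 2) - 15)² = (-3 - 15)² = (-18)² = 324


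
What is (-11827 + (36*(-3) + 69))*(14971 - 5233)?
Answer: -115551108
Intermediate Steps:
(-11827 + (36*(-3) + 69))*(14971 - 5233) = (-11827 + (-108 + 69))*9738 = (-11827 - 39)*9738 = -11866*9738 = -115551108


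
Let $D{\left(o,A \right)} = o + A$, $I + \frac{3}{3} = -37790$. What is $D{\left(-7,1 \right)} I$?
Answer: $226746$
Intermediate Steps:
$I = -37791$ ($I = -1 - 37790 = -37791$)
$D{\left(o,A \right)} = A + o$
$D{\left(-7,1 \right)} I = \left(1 - 7\right) \left(-37791\right) = \left(-6\right) \left(-37791\right) = 226746$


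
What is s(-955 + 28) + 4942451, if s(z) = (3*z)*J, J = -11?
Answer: 4973042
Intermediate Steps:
s(z) = -33*z (s(z) = (3*z)*(-11) = -33*z)
s(-955 + 28) + 4942451 = -33*(-955 + 28) + 4942451 = -33*(-927) + 4942451 = 30591 + 4942451 = 4973042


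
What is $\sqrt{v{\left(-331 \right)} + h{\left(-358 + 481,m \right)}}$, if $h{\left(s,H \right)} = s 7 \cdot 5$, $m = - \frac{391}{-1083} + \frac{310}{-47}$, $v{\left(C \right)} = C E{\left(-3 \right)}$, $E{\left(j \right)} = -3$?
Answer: $\sqrt{5298} \approx 72.787$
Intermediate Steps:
$v{\left(C \right)} = - 3 C$ ($v{\left(C \right)} = C \left(-3\right) = - 3 C$)
$m = - \frac{317353}{50901}$ ($m = \left(-391\right) \left(- \frac{1}{1083}\right) + 310 \left(- \frac{1}{47}\right) = \frac{391}{1083} - \frac{310}{47} = - \frac{317353}{50901} \approx -6.2347$)
$h{\left(s,H \right)} = 35 s$ ($h{\left(s,H \right)} = 7 s 5 = 35 s$)
$\sqrt{v{\left(-331 \right)} + h{\left(-358 + 481,m \right)}} = \sqrt{\left(-3\right) \left(-331\right) + 35 \left(-358 + 481\right)} = \sqrt{993 + 35 \cdot 123} = \sqrt{993 + 4305} = \sqrt{5298}$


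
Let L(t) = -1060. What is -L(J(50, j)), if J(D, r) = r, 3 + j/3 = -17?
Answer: 1060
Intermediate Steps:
j = -60 (j = -9 + 3*(-17) = -9 - 51 = -60)
-L(J(50, j)) = -1*(-1060) = 1060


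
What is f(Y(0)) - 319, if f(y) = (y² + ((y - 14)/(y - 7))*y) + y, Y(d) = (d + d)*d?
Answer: -319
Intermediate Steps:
Y(d) = 2*d² (Y(d) = (2*d)*d = 2*d²)
f(y) = y + y² + y*(-14 + y)/(-7 + y) (f(y) = (y² + ((-14 + y)/(-7 + y))*y) + y = (y² + y*(-14 + y)/(-7 + y)) + y = y + y² + y*(-14 + y)/(-7 + y))
f(Y(0)) - 319 = (2*0²)*(-21 + (2*0²)² - 10*0²)/(-7 + 2*0²) - 319 = (2*0)*(-21 + (2*0)² - 10*0)/(-7 + 2*0) - 319 = 0*(-21 + 0² - 5*0)/(-7 + 0) - 319 = 0*(-21 + 0 + 0)/(-7) - 319 = 0*(-⅐)*(-21) - 319 = 0 - 319 = -319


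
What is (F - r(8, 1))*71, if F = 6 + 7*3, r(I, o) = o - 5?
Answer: 2201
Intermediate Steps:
r(I, o) = -5 + o
F = 27 (F = 6 + 21 = 27)
(F - r(8, 1))*71 = (27 - (-5 + 1))*71 = (27 - 1*(-4))*71 = (27 + 4)*71 = 31*71 = 2201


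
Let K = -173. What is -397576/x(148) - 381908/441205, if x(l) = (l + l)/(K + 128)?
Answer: 986681289229/16324585 ≈ 60441.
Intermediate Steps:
x(l) = -2*l/45 (x(l) = (l + l)/(-173 + 128) = (2*l)/(-45) = (2*l)*(-1/45) = -2*l/45)
-397576/x(148) - 381908/441205 = -397576/((-2/45*148)) - 381908/441205 = -397576/(-296/45) - 381908*1/441205 = -397576*(-45/296) - 381908/441205 = 2236365/37 - 381908/441205 = 986681289229/16324585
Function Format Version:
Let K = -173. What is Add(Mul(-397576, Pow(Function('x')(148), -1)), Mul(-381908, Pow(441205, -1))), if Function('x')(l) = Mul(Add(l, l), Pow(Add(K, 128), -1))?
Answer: Rational(986681289229, 16324585) ≈ 60441.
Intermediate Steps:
Function('x')(l) = Mul(Rational(-2, 45), l) (Function('x')(l) = Mul(Add(l, l), Pow(Add(-173, 128), -1)) = Mul(Mul(2, l), Pow(-45, -1)) = Mul(Mul(2, l), Rational(-1, 45)) = Mul(Rational(-2, 45), l))
Add(Mul(-397576, Pow(Function('x')(148), -1)), Mul(-381908, Pow(441205, -1))) = Add(Mul(-397576, Pow(Mul(Rational(-2, 45), 148), -1)), Mul(-381908, Pow(441205, -1))) = Add(Mul(-397576, Pow(Rational(-296, 45), -1)), Mul(-381908, Rational(1, 441205))) = Add(Mul(-397576, Rational(-45, 296)), Rational(-381908, 441205)) = Add(Rational(2236365, 37), Rational(-381908, 441205)) = Rational(986681289229, 16324585)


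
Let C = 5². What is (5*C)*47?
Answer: 5875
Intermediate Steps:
C = 25
(5*C)*47 = (5*25)*47 = 125*47 = 5875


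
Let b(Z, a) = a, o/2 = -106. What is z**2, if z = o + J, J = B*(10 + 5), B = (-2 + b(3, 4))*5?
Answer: 3844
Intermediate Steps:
o = -212 (o = 2*(-106) = -212)
B = 10 (B = (-2 + 4)*5 = 2*5 = 10)
J = 150 (J = 10*(10 + 5) = 10*15 = 150)
z = -62 (z = -212 + 150 = -62)
z**2 = (-62)**2 = 3844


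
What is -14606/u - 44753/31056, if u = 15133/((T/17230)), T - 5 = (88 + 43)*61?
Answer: -7647992724763/4048795409520 ≈ -1.8890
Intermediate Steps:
T = 7996 (T = 5 + (88 + 43)*61 = 5 + 131*61 = 5 + 7991 = 7996)
u = 130370795/3998 (u = 15133/((7996/17230)) = 15133/((7996*(1/17230))) = 15133/(3998/8615) = 15133*(8615/3998) = 130370795/3998 ≈ 32609.)
-14606/u - 44753/31056 = -14606/130370795/3998 - 44753/31056 = -14606*3998/130370795 - 44753*1/31056 = -58394788/130370795 - 44753/31056 = -7647992724763/4048795409520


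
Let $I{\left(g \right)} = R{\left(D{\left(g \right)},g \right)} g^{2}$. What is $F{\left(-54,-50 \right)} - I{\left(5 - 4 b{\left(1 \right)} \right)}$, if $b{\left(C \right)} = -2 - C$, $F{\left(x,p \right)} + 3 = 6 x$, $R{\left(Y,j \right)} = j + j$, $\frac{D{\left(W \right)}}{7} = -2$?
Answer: $-10153$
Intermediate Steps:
$D{\left(W \right)} = -14$ ($D{\left(W \right)} = 7 \left(-2\right) = -14$)
$R{\left(Y,j \right)} = 2 j$
$F{\left(x,p \right)} = -3 + 6 x$
$I{\left(g \right)} = 2 g^{3}$ ($I{\left(g \right)} = 2 g g^{2} = 2 g^{3}$)
$F{\left(-54,-50 \right)} - I{\left(5 - 4 b{\left(1 \right)} \right)} = \left(-3 + 6 \left(-54\right)\right) - 2 \left(5 - 4 \left(-2 - 1\right)\right)^{3} = \left(-3 - 324\right) - 2 \left(5 - 4 \left(-2 - 1\right)\right)^{3} = -327 - 2 \left(5 - -12\right)^{3} = -327 - 2 \left(5 + 12\right)^{3} = -327 - 2 \cdot 17^{3} = -327 - 2 \cdot 4913 = -327 - 9826 = -10153$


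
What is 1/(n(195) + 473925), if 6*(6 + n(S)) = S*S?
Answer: 2/960513 ≈ 2.0822e-6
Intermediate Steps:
n(S) = -6 + S²/6 (n(S) = -6 + (S*S)/6 = -6 + S²/6)
1/(n(195) + 473925) = 1/((-6 + (⅙)*195²) + 473925) = 1/((-6 + (⅙)*38025) + 473925) = 1/((-6 + 12675/2) + 473925) = 1/(12663/2 + 473925) = 1/(960513/2) = 2/960513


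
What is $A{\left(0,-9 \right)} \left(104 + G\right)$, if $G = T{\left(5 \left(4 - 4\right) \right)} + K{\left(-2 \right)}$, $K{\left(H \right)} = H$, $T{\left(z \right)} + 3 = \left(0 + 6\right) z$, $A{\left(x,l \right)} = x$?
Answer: $0$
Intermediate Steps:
$T{\left(z \right)} = -3 + 6 z$ ($T{\left(z \right)} = -3 + \left(0 + 6\right) z = -3 + 6 z$)
$G = -5$ ($G = \left(-3 + 6 \cdot 5 \left(4 - 4\right)\right) - 2 = \left(-3 + 6 \cdot 5 \cdot 0\right) - 2 = \left(-3 + 6 \cdot 0\right) - 2 = \left(-3 + 0\right) - 2 = -3 - 2 = -5$)
$A{\left(0,-9 \right)} \left(104 + G\right) = 0 \left(104 - 5\right) = 0 \cdot 99 = 0$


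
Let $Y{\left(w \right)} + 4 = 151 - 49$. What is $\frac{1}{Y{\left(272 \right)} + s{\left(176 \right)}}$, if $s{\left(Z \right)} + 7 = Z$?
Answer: $\frac{1}{267} \approx 0.0037453$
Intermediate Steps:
$Y{\left(w \right)} = 98$ ($Y{\left(w \right)} = -4 + \left(151 - 49\right) = -4 + 102 = 98$)
$s{\left(Z \right)} = -7 + Z$
$\frac{1}{Y{\left(272 \right)} + s{\left(176 \right)}} = \frac{1}{98 + \left(-7 + 176\right)} = \frac{1}{98 + 169} = \frac{1}{267}$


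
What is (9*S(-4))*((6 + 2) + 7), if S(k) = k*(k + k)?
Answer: 4320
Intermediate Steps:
S(k) = 2*k**2 (S(k) = k*(2*k) = 2*k**2)
(9*S(-4))*((6 + 2) + 7) = (9*(2*(-4)**2))*((6 + 2) + 7) = (9*(2*16))*(8 + 7) = (9*32)*15 = 288*15 = 4320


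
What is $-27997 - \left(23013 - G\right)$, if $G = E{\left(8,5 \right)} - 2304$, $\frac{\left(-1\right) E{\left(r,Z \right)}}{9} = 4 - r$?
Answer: $-53278$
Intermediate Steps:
$E{\left(r,Z \right)} = -36 + 9 r$ ($E{\left(r,Z \right)} = - 9 \left(4 - r\right) = -36 + 9 r$)
$G = -2268$ ($G = \left(-36 + 9 \cdot 8\right) - 2304 = \left(-36 + 72\right) - 2304 = 36 - 2304 = -2268$)
$-27997 - \left(23013 - G\right) = -27997 - \left(23013 - -2268\right) = -27997 - \left(23013 + 2268\right) = -27997 - 25281 = -53278$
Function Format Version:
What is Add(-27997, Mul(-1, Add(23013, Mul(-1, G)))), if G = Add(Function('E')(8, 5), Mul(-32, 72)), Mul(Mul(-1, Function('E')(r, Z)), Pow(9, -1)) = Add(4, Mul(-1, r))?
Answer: -53278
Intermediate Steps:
Function('E')(r, Z) = Add(-36, Mul(9, r)) (Function('E')(r, Z) = Mul(-9, Add(4, Mul(-1, r))) = Add(-36, Mul(9, r)))
G = -2268 (G = Add(Add(-36, Mul(9, 8)), Mul(-32, 72)) = Add(Add(-36, 72), -2304) = Add(36, -2304) = -2268)
Add(-27997, Mul(-1, Add(23013, Mul(-1, G)))) = Add(-27997, Mul(-1, Add(23013, Mul(-1, -2268)))) = Add(-27997, Mul(-1, Add(23013, 2268))) = Add(-27997, Mul(-1, 25281)) = Add(-27997, -25281) = -53278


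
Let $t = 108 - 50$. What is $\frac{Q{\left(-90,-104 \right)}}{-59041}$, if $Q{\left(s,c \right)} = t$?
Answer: $- \frac{58}{59041} \approx -0.00098237$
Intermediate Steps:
$t = 58$ ($t = 108 - 50 = 58$)
$Q{\left(s,c \right)} = 58$
$\frac{Q{\left(-90,-104 \right)}}{-59041} = \frac{58}{-59041} = 58 \left(- \frac{1}{59041}\right) = - \frac{58}{59041}$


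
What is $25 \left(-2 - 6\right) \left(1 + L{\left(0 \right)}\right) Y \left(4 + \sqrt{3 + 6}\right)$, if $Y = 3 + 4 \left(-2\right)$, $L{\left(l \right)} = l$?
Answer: $7000$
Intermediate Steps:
$Y = -5$ ($Y = 3 - 8 = -5$)
$25 \left(-2 - 6\right) \left(1 + L{\left(0 \right)}\right) Y \left(4 + \sqrt{3 + 6}\right) = 25 \left(-2 - 6\right) \left(1 + 0\right) \left(- 5 \left(4 + \sqrt{3 + 6}\right)\right) = 25 \left(\left(-8\right) 1\right) \left(- 5 \left(4 + \sqrt{9}\right)\right) = 25 \left(-8\right) \left(- 5 \left(4 + 3\right)\right) = - 200 \left(\left(-5\right) 7\right) = \left(-200\right) \left(-35\right) = 7000$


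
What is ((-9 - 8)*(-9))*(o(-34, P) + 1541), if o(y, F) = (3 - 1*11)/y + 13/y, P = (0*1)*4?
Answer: 471501/2 ≈ 2.3575e+5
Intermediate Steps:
P = 0 (P = 0*4 = 0)
o(y, F) = 5/y (o(y, F) = (3 - 11)/y + 13/y = -8/y + 13/y = 5/y)
((-9 - 8)*(-9))*(o(-34, P) + 1541) = ((-9 - 8)*(-9))*(5/(-34) + 1541) = (-17*(-9))*(5*(-1/34) + 1541) = 153*(-5/34 + 1541) = 153*(52389/34) = 471501/2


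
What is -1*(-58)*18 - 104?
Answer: 940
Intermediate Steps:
-1*(-58)*18 - 104 = 58*18 - 104 = 1044 - 104 = 940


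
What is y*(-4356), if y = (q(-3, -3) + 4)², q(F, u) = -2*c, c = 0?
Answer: -69696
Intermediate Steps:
q(F, u) = 0 (q(F, u) = -2*0 = 0)
y = 16 (y = (0 + 4)² = 4² = 16)
y*(-4356) = 16*(-4356) = -69696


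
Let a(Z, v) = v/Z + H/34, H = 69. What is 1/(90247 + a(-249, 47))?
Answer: 8466/764046685 ≈ 1.1080e-5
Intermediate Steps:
a(Z, v) = 69/34 + v/Z (a(Z, v) = v/Z + 69/34 = 69/34 + v/Z)
1/(90247 + a(-249, 47)) = 1/(90247 + (69/34 + 47/(-249))) = 1/(90247 + (69/34 + 47*(-1/249))) = 1/(90247 + (69/34 - 47/249)) = 1/(90247 + 15583/8466) = 1/(764046685/8466) = 8466/764046685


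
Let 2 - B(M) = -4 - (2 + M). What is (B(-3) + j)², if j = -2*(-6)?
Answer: 289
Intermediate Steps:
j = 12
B(M) = 8 + M (B(M) = 2 - (-4 - (2 + M)) = 2 - (-4 + (-2 - M)) = 2 - (-6 - M) = 2 + (6 + M) = 8 + M)
(B(-3) + j)² = ((8 - 3) + 12)² = (5 + 12)² = 17² = 289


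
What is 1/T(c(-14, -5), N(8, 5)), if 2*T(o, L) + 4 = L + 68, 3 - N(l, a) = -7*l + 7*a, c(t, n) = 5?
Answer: 1/44 ≈ 0.022727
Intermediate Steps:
N(l, a) = 3 - 7*a + 7*l (N(l, a) = 3 - (-7*l + 7*a) = 3 + (-7*a + 7*l) = 3 - 7*a + 7*l)
T(o, L) = 32 + L/2 (T(o, L) = -2 + (L + 68)/2 = -2 + (68 + L)/2 = -2 + (34 + L/2) = 32 + L/2)
1/T(c(-14, -5), N(8, 5)) = 1/(32 + (3 - 7*5 + 7*8)/2) = 1/(32 + (3 - 35 + 56)/2) = 1/(32 + (1/2)*24) = 1/(32 + 12) = 1/44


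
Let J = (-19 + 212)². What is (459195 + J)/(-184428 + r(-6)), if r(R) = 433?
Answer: -496444/183995 ≈ -2.6981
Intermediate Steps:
J = 37249 (J = 193² = 37249)
(459195 + J)/(-184428 + r(-6)) = (459195 + 37249)/(-184428 + 433) = 496444/(-183995) = 496444*(-1/183995) = -496444/183995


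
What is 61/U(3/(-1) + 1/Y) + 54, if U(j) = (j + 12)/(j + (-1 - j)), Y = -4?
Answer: 1646/35 ≈ 47.029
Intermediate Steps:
U(j) = -12 - j (U(j) = (12 + j)/(-1) = (12 + j)*(-1) = -12 - j)
61/U(3/(-1) + 1/Y) + 54 = 61/(-12 - (3/(-1) + 1/(-4))) + 54 = 61/(-12 - (3*(-1) + 1*(-¼))) + 54 = 61/(-12 - (-3 - ¼)) + 54 = 61/(-12 - 1*(-13/4)) + 54 = 61/(-12 + 13/4) + 54 = 61/(-35/4) + 54 = -4/35*61 + 54 = -244/35 + 54 = 1646/35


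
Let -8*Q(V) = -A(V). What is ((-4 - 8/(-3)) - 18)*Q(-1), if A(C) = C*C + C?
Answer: 0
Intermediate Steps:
A(C) = C + C² (A(C) = C² + C = C + C²)
Q(V) = V*(1 + V)/8 (Q(V) = -(-1)*V*(1 + V)/8 = V*(1 + V)/8)
((-4 - 8/(-3)) - 18)*Q(-1) = ((-4 - 8/(-3)) - 18)*((⅛)*(-1)*(1 - 1)) = ((-4 - 8*(-1)/3) - 18)*((⅛)*(-1)*0) = ((-4 - 4*(-⅔)) - 18)*0 = ((-4 + 8/3) - 18)*0 = (-4/3 - 18)*0 = -58/3*0 = 0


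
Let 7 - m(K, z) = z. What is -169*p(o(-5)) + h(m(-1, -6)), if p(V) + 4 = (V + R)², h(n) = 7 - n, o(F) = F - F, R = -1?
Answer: 501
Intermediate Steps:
m(K, z) = 7 - z
o(F) = 0
p(V) = -4 + (-1 + V)² (p(V) = -4 + (V - 1)² = -4 + (-1 + V)²)
-169*p(o(-5)) + h(m(-1, -6)) = -169*(-4 + (-1 + 0)²) + (7 - (7 - 1*(-6))) = -169*(-4 + (-1)²) + (7 - (7 + 6)) = -169*(-4 + 1) + (7 - 1*13) = -169*(-3) + (7 - 13) = 507 - 6 = 501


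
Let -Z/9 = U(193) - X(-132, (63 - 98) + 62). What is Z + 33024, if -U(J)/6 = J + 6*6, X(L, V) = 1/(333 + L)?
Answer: 3041133/67 ≈ 45390.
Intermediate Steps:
U(J) = -216 - 6*J (U(J) = -6*(J + 6*6) = -6*(J + 36) = -6*(36 + J) = -216 - 6*J)
Z = 828525/67 (Z = -9*((-216 - 6*193) - 1/(333 - 132)) = -9*((-216 - 1158) - 1/201) = -9*(-1374 - 1*1/201) = -9*(-1374 - 1/201) = -9*(-276175/201) = 828525/67 ≈ 12366.)
Z + 33024 = 828525/67 + 33024 = 3041133/67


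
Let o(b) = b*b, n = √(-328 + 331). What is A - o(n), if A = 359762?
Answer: 359759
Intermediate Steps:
n = √3 ≈ 1.7320
o(b) = b²
A - o(n) = 359762 - (√3)² = 359762 - 1*3 = 359762 - 3 = 359759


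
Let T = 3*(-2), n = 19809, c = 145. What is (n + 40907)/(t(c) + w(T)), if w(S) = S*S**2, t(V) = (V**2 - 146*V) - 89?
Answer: -30358/225 ≈ -134.92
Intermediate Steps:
t(V) = -89 + V**2 - 146*V
T = -6
w(S) = S**3
(n + 40907)/(t(c) + w(T)) = (19809 + 40907)/((-89 + 145**2 - 146*145) + (-6)**3) = 60716/((-89 + 21025 - 21170) - 216) = 60716/(-234 - 216) = 60716/(-450) = 60716*(-1/450) = -30358/225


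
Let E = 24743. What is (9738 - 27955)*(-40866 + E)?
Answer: 293712691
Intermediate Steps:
(9738 - 27955)*(-40866 + E) = (9738 - 27955)*(-40866 + 24743) = -18217*(-16123) = 293712691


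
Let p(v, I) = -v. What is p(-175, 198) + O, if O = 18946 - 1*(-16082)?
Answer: 35203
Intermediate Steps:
O = 35028 (O = 18946 + 16082 = 35028)
p(-175, 198) + O = -1*(-175) + 35028 = 175 + 35028 = 35203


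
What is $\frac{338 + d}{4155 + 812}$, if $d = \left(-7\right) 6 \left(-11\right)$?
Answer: $\frac{800}{4967} \approx 0.16106$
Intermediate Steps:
$d = 462$ ($d = \left(-42\right) \left(-11\right) = 462$)
$\frac{338 + d}{4155 + 812} = \frac{338 + 462}{4155 + 812} = \frac{800}{4967}$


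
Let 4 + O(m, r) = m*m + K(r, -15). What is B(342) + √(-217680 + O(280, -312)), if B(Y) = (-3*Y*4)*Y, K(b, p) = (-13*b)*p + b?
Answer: -1403568 + 2*I*√50109 ≈ -1.4036e+6 + 447.7*I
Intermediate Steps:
K(b, p) = b - 13*b*p (K(b, p) = -13*b*p + b = b - 13*b*p)
O(m, r) = -4 + m² + 196*r (O(m, r) = -4 + (m*m + r*(1 - 13*(-15))) = -4 + (m² + r*(1 + 195)) = -4 + (m² + r*196) = -4 + (m² + 196*r) = -4 + m² + 196*r)
B(Y) = -12*Y² (B(Y) = (-12*Y)*Y = -12*Y²)
B(342) + √(-217680 + O(280, -312)) = -12*342² + √(-217680 + (-4 + 280² + 196*(-312))) = -12*116964 + √(-217680 + (-4 + 78400 - 61152)) = -1403568 + √(-217680 + 17244) = -1403568 + √(-200436) = -1403568 + 2*I*√50109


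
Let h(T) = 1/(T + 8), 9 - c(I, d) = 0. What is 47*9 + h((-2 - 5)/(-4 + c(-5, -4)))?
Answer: 13964/33 ≈ 423.15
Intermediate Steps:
c(I, d) = 9 (c(I, d) = 9 - 1*0 = 9 + 0 = 9)
h(T) = 1/(8 + T)
47*9 + h((-2 - 5)/(-4 + c(-5, -4))) = 47*9 + 1/(8 + (-2 - 5)/(-4 + 9)) = 423 + 1/(8 - 7/5) = 423 + 1/(33/5) = 423 + 5/33 = 13964/33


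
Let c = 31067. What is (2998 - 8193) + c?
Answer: 25872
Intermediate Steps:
(2998 - 8193) + c = (2998 - 8193) + 31067 = -5195 + 31067 = 25872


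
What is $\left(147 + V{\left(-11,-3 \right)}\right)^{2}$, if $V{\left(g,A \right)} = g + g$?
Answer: $15625$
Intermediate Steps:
$V{\left(g,A \right)} = 2 g$
$\left(147 + V{\left(-11,-3 \right)}\right)^{2} = \left(147 + 2 \left(-11\right)\right)^{2} = \left(147 - 22\right)^{2} = 125^{2} = 15625$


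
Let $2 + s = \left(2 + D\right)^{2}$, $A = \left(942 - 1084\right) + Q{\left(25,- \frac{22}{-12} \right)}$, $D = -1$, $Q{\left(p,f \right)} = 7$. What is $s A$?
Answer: $135$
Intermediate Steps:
$A = -135$ ($A = \left(942 - 1084\right) + 7 = -142 + 7 = -135$)
$s = -1$ ($s = -2 + \left(2 - 1\right)^{2} = -2 + 1^{2} = -2 + 1 = -1$)
$s A = \left(-1\right) \left(-135\right) = 135$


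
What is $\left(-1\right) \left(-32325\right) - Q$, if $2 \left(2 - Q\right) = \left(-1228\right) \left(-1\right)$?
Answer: $32937$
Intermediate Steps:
$Q = -612$ ($Q = 2 - \frac{\left(-1228\right) \left(-1\right)}{2} = 2 - 614 = -612$)
$\left(-1\right) \left(-32325\right) - Q = \left(-1\right) \left(-32325\right) - -612 = 32325 + 612 = 32937$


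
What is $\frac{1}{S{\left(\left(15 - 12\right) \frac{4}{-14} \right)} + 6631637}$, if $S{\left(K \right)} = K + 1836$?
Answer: $\frac{7}{46434305} \approx 1.5075 \cdot 10^{-7}$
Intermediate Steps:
$S{\left(K \right)} = 1836 + K$
$\frac{1}{S{\left(\left(15 - 12\right) \frac{4}{-14} \right)} + 6631637} = \frac{1}{\left(1836 + \left(15 - 12\right) \frac{4}{-14}\right) + 6631637} = \frac{1}{\left(1836 + 3 \cdot 4 \left(- \frac{1}{14}\right)\right) + 6631637} = \frac{1}{\left(1836 + 3 \left(- \frac{2}{7}\right)\right) + 6631637} = \frac{1}{\left(1836 - \frac{6}{7}\right) + 6631637} = \frac{1}{\frac{12846}{7} + 6631637} = \frac{1}{\frac{46434305}{7}} = \frac{7}{46434305}$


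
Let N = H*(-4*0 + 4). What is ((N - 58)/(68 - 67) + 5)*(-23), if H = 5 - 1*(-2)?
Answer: 575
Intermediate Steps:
H = 7 (H = 5 + 2 = 7)
N = 28 (N = 7*(-4*0 + 4) = 7*(0 + 4) = 7*4 = 28)
((N - 58)/(68 - 67) + 5)*(-23) = ((28 - 58)/(68 - 67) + 5)*(-23) = (-30/1 + 5)*(-23) = (-30*1 + 5)*(-23) = (-30 + 5)*(-23) = -25*(-23) = 575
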